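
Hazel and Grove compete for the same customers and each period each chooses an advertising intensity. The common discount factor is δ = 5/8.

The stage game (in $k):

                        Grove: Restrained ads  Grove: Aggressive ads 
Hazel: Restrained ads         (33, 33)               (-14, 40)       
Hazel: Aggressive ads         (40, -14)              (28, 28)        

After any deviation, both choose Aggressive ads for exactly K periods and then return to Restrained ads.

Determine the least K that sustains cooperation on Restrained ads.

IC: δ(1−δ^K)/(1−δ) ≥ (40−33)/(33−28) = 7/5.
With δ = 5/8: need 1 − δ^K ≥ 7/5·(1−5/8)/(5/8), i.e. δ^K ≤ 0.1600.
Since (5/8)^3 = 0.2441 and (5/8)^4 = 0.1526, the smallest such K is 4.

4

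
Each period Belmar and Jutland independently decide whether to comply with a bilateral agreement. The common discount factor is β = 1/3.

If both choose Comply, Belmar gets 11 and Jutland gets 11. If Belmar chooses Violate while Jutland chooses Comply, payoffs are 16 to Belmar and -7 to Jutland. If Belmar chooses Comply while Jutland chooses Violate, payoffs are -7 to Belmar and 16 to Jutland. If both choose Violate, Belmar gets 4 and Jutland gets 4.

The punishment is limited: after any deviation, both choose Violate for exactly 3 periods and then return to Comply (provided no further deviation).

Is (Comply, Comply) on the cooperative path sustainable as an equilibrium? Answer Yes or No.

IC: β+…+β^3 ≥ (16−11)/(11−4) = 5/7.
At β = 1/3: partial sum = 0.4815 < 0.7143. Cooperation not sustainable.

No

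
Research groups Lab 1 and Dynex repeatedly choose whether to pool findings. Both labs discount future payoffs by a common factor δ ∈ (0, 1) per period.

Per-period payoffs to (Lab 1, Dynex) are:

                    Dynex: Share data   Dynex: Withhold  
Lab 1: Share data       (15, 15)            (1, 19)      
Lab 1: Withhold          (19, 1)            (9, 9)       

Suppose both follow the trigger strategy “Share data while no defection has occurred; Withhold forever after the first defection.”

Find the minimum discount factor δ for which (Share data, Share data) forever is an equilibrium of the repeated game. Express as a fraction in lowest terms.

2/5

One-period gain from deviating is 19 − 15 = 4. The loss is 15 − 9 = 6 in every subsequent period, with present value 6·δ/(1−δ).
Deviation is unprofitable when 6·δ/(1−δ) ≥ 4, i.e. δ/(1−δ) ≥ 2/3.
Equivalently δ ≥ 4/(4+6) = 2/5.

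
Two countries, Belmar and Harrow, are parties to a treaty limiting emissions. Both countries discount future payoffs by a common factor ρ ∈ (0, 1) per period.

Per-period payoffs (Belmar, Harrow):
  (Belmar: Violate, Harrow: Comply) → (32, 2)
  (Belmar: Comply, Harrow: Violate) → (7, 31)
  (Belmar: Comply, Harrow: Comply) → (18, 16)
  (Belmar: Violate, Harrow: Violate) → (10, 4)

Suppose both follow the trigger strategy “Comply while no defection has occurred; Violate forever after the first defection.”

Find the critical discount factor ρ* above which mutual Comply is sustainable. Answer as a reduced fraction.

For Belmar: deviation gain 32−18 = 14, per-period punishment loss 18−10 = 8. IC gives ρ ≥ 14/22 = 7/11.
For Harrow: gain 15, loss 12 per period, so ρ ≥ 15/27 = 5/9.
The tighter constraint is Belmar's, so cooperation needs ρ ≥ 7/11.

7/11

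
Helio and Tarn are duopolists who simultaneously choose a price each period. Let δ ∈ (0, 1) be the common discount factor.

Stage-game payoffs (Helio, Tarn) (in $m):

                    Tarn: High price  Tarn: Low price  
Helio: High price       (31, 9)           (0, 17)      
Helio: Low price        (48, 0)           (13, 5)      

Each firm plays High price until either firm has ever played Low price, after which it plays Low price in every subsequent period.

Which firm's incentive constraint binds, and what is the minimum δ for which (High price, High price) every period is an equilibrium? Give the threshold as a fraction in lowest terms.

Tarn; δ ≥ 2/3

Helio: cooperation gives 31 each period; deviation gives 48 once then 13 forever.
  31/(1−δ) ≥ 48 + 13δ/(1−δ) ⇒ δ ≥ 17/35.
Tarn: cooperation gives 9 each period; deviation gives 17 once then 5 forever.
  δ ≥ 8/12 = 2/3.
Both must hold, so the binding constraint is Tarn's: δ ≥ 2/3.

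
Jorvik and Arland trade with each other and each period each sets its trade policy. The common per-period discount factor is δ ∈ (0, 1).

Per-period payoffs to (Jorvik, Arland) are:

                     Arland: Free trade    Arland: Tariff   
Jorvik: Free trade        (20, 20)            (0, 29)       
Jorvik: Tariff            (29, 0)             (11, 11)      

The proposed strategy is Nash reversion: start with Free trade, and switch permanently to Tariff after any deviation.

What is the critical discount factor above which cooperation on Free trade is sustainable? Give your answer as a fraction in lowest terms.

1/2

Cooperation forever yields 20 each period: 20/(1−δ).
Deviating yields 29 once, then 11 forever: 29 + 11δ/(1−δ).
No profitable deviation requires 20/(1−δ) ≥ 29 + 11δ/(1−δ).
Multiplying by (1−δ): 20 ≥ 29(1−δ) + 11δ = 29 − 18δ.
So 18δ ≥ 9, i.e. δ ≥ 9/18 = 1/2.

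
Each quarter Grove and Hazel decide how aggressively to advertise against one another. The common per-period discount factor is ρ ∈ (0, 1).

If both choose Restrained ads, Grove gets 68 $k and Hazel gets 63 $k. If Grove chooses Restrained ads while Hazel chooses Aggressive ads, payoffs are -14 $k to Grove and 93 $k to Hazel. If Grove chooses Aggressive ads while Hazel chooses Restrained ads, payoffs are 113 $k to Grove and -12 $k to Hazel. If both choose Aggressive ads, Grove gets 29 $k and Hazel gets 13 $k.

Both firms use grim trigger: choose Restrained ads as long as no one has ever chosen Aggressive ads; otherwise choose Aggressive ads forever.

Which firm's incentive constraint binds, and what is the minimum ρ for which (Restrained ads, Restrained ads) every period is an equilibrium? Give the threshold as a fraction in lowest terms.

For Grove: deviation gain 113−68 = 45, per-period punishment loss 68−29 = 39. IC gives ρ ≥ 45/84 = 15/28.
For Hazel: gain 30, loss 50 per period, so ρ ≥ 30/80 = 3/8.
The tighter constraint is Grove's, so cooperation needs ρ ≥ 15/28.

Grove; ρ ≥ 15/28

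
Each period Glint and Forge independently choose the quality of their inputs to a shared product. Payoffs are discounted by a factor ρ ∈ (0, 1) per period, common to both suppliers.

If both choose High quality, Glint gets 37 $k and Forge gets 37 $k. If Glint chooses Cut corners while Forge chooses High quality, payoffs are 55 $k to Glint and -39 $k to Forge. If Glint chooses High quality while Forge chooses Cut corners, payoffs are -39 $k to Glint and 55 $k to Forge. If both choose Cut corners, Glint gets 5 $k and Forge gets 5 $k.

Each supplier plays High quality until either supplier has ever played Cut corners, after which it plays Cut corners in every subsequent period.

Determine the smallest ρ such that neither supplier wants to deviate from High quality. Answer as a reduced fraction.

9/25

Cooperation forever yields 37 each period: 37/(1−ρ).
Deviating yields 55 once, then 5 forever: 55 + 5ρ/(1−ρ).
No profitable deviation requires 37/(1−ρ) ≥ 55 + 5ρ/(1−ρ).
Multiplying by (1−ρ): 37 ≥ 55(1−ρ) + 5ρ = 55 − 50ρ.
So 50ρ ≥ 18, i.e. ρ ≥ 18/50 = 9/25.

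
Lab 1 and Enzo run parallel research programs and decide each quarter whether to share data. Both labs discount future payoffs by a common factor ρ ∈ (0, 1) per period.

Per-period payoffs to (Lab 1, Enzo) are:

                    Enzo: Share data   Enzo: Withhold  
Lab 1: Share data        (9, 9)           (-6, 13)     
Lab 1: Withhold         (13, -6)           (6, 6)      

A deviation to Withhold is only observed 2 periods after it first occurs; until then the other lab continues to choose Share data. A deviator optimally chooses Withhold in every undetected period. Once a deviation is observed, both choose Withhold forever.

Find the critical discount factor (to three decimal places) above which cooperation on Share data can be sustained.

0.756

The best deviation is to choose Withhold for all 2 undetected periods, earning 13 each, then 6 forever once detected.
Deviation value: 13(1−ρ^2)/(1−ρ) + 6ρ^2/(1−ρ); cooperation value: 9/(1−ρ).
IC: 9 ≥ 13(1−ρ^2) + 6ρ^2 = 13 − 7ρ^2.
So ρ^2 ≥ 4/7, giving ρ ≥ (4/7)^(1/2) ≈ 0.756.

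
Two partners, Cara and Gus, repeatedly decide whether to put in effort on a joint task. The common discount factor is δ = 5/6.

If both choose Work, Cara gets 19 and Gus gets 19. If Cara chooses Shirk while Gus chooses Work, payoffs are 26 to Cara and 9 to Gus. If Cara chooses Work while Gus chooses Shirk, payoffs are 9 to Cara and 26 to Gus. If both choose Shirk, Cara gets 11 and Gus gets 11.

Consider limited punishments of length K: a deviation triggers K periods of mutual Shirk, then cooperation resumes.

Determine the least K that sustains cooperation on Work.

No profitable deviation requires (19−11)(δ+…+δ^K) ≥ 26−19, i.e. δ+…+δ^K ≥ 7/8 ≈ 0.8750.
With δ = 5/6, the partial sums are K=1: 0.8333, K=2: 1.5278.
K = 2 is the first length at which the sum reaches 0.8750.

2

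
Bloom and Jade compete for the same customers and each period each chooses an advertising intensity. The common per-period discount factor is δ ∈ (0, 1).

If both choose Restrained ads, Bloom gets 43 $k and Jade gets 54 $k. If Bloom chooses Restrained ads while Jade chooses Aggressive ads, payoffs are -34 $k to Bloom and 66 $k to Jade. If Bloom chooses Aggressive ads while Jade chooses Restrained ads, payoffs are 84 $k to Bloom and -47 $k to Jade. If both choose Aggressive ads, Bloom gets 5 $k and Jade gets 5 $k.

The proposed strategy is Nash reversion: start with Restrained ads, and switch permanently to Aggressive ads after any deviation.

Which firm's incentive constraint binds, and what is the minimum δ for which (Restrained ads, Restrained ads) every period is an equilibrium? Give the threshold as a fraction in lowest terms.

Bloom's threshold: (84−43)/(84−5) = 41/79.
Jade's threshold: (66−54)/(66−5) = 12/61.
41/79 > 12/61, so Bloom binds and δ* = 41/79.

Bloom; δ ≥ 41/79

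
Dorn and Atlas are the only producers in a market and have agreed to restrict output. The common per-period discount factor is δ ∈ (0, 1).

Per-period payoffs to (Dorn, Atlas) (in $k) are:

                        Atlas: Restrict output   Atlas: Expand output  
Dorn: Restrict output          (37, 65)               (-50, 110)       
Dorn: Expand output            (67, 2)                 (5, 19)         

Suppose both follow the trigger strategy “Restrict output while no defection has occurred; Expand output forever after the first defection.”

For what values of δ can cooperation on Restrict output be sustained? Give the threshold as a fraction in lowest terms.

45/91

For Dorn: deviation gain 67−37 = 30, per-period punishment loss 37−5 = 32. IC gives δ ≥ 30/62 = 15/31.
For Atlas: gain 45, loss 46 per period, so δ ≥ 45/91.
The tighter constraint is Atlas's, so cooperation needs δ ≥ 45/91.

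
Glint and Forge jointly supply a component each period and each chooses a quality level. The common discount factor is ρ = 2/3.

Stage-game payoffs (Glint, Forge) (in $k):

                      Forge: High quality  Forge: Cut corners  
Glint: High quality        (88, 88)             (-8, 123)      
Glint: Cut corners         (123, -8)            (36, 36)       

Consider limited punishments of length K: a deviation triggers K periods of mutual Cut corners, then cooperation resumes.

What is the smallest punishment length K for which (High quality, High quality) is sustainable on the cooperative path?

IC: ρ(1−ρ^K)/(1−ρ) ≥ (123−88)/(88−36) = 35/52.
With ρ = 2/3: need 1 − ρ^K ≥ 35/52·(1−2/3)/(2/3), i.e. ρ^K ≤ 0.6635.
Since (2/3)^1 = 0.6667 and (2/3)^2 = 0.4444, the smallest such K is 2.

2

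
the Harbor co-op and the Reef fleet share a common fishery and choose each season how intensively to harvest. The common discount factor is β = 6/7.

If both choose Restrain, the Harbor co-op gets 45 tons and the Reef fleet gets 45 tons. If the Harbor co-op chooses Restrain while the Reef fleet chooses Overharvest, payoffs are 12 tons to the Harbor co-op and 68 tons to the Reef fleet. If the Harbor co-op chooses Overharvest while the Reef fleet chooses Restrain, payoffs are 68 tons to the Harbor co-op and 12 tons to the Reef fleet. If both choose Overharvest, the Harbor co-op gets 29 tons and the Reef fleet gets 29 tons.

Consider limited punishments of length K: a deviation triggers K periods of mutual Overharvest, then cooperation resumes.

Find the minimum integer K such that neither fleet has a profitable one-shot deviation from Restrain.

2

No profitable deviation requires (45−29)(β+…+β^K) ≥ 68−45, i.e. β+…+β^K ≥ 23/16 ≈ 1.4375.
With β = 6/7, the partial sums are K=1: 0.8571, K=2: 1.5918.
K = 2 is the first length at which the sum reaches 1.4375.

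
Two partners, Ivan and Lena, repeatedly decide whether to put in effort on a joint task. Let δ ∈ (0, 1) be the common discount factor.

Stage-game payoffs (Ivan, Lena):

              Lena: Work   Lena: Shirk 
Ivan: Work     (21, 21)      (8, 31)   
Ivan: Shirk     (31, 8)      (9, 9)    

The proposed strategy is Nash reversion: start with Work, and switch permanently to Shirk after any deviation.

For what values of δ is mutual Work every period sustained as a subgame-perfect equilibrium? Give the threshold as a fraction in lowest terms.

Under grim trigger the critical discount factor is (T−C)/(T−P) with T = 31, C = 21, P = 9.
δ* = (31−21)/(31−9) = 10/22 = 5/11.

5/11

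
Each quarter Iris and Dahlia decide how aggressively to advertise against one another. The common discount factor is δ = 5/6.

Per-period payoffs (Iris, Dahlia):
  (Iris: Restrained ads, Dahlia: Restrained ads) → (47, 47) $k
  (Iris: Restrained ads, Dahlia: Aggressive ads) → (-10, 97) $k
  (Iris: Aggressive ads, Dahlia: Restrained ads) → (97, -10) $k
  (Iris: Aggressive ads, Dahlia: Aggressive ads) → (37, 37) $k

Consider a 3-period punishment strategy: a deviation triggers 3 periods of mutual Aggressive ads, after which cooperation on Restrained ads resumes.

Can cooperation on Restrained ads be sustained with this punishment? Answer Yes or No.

No

IC: δ+…+δ^3 ≥ (97−47)/(47−37) = 5.
At δ = 5/6: partial sum = 2.1065 < 5.0000. Cooperation not sustainable.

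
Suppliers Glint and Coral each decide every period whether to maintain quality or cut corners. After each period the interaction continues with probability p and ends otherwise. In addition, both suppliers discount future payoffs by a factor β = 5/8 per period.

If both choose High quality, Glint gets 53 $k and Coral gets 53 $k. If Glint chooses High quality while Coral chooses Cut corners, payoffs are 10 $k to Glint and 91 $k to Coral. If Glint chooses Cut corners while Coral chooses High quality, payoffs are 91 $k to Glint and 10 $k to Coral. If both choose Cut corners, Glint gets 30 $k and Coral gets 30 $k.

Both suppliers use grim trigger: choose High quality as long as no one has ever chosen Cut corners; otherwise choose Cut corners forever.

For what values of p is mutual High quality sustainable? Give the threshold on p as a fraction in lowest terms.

With continuation probability p and discount β, the effective per-period discount factor is βp.
Grim-trigger IC: βp ≥ (91−53)/(91−30) = 38/61.
So p ≥ (38/61)/(5/8) = 304/305.

304/305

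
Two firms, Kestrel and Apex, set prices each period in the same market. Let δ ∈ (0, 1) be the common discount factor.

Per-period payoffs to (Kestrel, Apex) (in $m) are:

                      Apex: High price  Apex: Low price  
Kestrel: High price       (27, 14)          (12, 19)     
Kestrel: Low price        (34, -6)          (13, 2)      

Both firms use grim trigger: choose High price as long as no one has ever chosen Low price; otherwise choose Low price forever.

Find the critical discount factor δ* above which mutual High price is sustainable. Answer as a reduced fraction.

1/3

For Kestrel: deviation gain 34−27 = 7, per-period punishment loss 27−13 = 14. IC gives δ ≥ 7/21 = 1/3.
For Apex: gain 5, loss 12 per period, so δ ≥ 5/17.
The tighter constraint is Kestrel's, so cooperation needs δ ≥ 1/3.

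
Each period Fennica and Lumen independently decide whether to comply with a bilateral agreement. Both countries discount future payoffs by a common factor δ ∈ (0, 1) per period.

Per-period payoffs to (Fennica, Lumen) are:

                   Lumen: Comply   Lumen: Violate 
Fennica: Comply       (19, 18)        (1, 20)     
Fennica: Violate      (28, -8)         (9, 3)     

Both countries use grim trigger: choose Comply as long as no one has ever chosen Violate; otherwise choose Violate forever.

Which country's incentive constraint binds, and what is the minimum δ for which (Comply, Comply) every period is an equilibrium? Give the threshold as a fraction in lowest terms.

For Fennica: deviation gain 28−19 = 9, per-period punishment loss 19−9 = 10. IC gives δ ≥ 9/19.
For Lumen: gain 2, loss 15 per period, so δ ≥ 2/17.
The tighter constraint is Fennica's, so cooperation needs δ ≥ 9/19.

Fennica; δ ≥ 9/19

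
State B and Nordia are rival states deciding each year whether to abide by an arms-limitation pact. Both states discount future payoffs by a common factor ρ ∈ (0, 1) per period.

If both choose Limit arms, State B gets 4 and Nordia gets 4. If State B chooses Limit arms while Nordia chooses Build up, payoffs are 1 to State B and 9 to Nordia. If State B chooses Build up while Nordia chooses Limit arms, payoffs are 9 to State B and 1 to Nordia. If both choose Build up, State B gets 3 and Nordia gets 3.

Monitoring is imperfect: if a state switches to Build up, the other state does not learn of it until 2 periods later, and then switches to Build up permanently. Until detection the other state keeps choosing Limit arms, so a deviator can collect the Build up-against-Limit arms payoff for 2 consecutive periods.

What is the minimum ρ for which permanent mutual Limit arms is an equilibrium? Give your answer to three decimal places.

0.913

A deviator earns 9 for 2 periods, then 3 forever; cooperating earns 4 forever. Multiplying the IC by (1−ρ):
4 ≥ 9(1−ρ^2) + 3ρ^2, so 6·ρ^2 ≥ 5 and ρ^2 ≥ 5/6.
ρ ≥ (5/6)^(1/2) ≈ 0.913.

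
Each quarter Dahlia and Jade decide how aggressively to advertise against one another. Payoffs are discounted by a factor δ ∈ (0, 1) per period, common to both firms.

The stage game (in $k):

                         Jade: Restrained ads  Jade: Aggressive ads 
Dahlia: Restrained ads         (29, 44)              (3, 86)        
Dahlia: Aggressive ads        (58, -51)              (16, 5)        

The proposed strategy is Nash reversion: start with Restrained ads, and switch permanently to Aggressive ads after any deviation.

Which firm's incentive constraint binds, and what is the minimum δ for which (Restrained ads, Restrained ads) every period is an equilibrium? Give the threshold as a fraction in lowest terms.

Dahlia; δ ≥ 29/42

For Dahlia: deviation gain 58−29 = 29, per-period punishment loss 29−16 = 13. IC gives δ ≥ 29/42.
For Jade: gain 42, loss 39 per period, so δ ≥ 42/81 = 14/27.
The tighter constraint is Dahlia's, so cooperation needs δ ≥ 29/42.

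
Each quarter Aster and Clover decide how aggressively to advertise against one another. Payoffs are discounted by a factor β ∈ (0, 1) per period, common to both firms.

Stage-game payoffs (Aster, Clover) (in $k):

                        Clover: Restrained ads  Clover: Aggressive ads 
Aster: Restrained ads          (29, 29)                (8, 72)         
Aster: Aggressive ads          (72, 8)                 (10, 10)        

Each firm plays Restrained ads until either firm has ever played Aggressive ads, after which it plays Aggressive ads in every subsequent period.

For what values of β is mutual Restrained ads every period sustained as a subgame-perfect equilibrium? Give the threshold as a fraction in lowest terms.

One-period gain from deviating is 72 − 29 = 43. The loss is 29 − 10 = 19 in every subsequent period, with present value 19·β/(1−β).
Deviation is unprofitable when 19·β/(1−β) ≥ 43, i.e. β/(1−β) ≥ 43/19.
Equivalently β ≥ 43/(43+19) = 43/62.

43/62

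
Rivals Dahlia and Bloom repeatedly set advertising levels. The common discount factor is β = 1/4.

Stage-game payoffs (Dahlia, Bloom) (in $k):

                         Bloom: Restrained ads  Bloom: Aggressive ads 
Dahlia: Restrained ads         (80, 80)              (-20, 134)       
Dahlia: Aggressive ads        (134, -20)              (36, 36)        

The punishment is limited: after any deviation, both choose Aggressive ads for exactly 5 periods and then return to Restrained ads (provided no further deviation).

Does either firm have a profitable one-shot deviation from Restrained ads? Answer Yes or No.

IC: β+…+β^5 ≥ (134−80)/(80−36) = 27/22.
At β = 1/4: partial sum = 0.3330 < 1.2273. Cooperation not sustainable.

Yes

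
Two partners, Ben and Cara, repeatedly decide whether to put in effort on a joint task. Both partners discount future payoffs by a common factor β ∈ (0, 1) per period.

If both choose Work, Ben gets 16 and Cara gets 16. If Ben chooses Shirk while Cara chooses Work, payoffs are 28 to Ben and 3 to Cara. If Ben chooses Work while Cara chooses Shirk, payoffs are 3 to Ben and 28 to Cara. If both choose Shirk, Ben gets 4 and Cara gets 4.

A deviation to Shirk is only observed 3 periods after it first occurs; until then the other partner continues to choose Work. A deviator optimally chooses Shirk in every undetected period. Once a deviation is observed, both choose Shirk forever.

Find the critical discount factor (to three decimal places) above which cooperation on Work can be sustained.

Deviating for the 3 undetected periods gains 28−16 = 12 per period over cooperation, then loses 16−4 = 12 per period forever once punishment starts.
Gain: 12(1 + β + … + β^2); loss: 12·β^3/(1−β).
No profitable deviation ⇔ 12(1−β^3) ≤ 12·β^3, i.e. β^3 ≥ 12/(12+12) = 1/2.
Hence β ≥ (1/2)^(1/3) ≈ 0.794.

0.794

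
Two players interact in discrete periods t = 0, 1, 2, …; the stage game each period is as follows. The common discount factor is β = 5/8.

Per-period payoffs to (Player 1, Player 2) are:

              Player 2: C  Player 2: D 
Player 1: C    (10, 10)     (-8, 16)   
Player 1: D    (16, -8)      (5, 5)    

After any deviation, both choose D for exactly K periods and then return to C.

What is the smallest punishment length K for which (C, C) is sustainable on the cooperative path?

IC: β(1−β^K)/(1−β) ≥ (16−10)/(10−5) = 6/5.
With β = 5/8: need 1 − β^K ≥ 6/5·(1−5/8)/(5/8), i.e. β^K ≤ 0.2800.
Since (5/8)^2 = 0.3906 and (5/8)^3 = 0.2441, the smallest such K is 3.

3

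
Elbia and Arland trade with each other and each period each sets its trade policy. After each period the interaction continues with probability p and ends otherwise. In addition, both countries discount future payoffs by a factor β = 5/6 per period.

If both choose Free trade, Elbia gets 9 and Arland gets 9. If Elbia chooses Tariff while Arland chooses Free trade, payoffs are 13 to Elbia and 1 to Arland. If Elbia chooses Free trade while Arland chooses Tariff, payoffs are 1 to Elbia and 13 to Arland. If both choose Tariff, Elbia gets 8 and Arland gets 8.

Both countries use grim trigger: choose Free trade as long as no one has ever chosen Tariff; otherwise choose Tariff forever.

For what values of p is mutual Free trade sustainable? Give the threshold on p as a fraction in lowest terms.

With continuation probability p and discount β, the effective per-period discount factor is βp.
Grim-trigger IC: βp ≥ (13−9)/(13−8) = 4/5.
So p ≥ (4/5)/(5/6) = 24/25.

24/25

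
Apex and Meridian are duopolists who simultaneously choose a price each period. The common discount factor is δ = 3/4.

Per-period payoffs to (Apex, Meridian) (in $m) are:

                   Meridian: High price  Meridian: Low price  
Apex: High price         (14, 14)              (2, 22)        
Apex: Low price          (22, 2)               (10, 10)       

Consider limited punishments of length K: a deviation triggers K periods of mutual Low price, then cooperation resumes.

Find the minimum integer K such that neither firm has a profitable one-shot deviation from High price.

No profitable deviation requires (14−10)(δ+…+δ^K) ≥ 22−14, i.e. δ+…+δ^K ≥ 2 ≈ 2.0000.
With δ = 3/4, the partial sums are K=1: 0.7500, K=2: 1.3125, K=3: 1.7344, K=4: 2.0508.
K = 4 is the first length at which the sum reaches 2.0000.

4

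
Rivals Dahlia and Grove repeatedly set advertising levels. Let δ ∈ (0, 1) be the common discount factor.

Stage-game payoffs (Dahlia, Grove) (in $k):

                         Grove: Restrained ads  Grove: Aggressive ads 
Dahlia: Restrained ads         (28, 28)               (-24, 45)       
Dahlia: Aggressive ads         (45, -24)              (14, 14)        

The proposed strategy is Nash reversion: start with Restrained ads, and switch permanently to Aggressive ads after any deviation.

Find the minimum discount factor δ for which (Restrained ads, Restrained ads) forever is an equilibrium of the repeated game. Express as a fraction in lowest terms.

Cooperation forever yields 28 each period: 28/(1−δ).
Deviating yields 45 once, then 14 forever: 45 + 14δ/(1−δ).
No profitable deviation requires 28/(1−δ) ≥ 45 + 14δ/(1−δ).
Multiplying by (1−δ): 28 ≥ 45(1−δ) + 14δ = 45 − 31δ.
So 31δ ≥ 17, i.e. δ ≥ 17/31.

17/31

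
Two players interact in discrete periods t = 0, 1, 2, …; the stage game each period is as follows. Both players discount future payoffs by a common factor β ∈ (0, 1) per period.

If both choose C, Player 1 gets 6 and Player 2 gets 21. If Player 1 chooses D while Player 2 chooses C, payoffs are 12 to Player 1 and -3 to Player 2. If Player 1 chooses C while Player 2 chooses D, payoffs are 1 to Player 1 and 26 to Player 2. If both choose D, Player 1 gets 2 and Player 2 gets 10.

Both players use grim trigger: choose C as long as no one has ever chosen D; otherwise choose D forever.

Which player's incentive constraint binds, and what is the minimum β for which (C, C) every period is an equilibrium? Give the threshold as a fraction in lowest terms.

Player 1; β ≥ 3/5

Player 1: cooperation gives 6 each period; deviation gives 12 once then 2 forever.
  6/(1−β) ≥ 12 + 2β/(1−β) ⇒ β ≥ 6/10 = 3/5.
Player 2: cooperation gives 21 each period; deviation gives 26 once then 10 forever.
  β ≥ 5/16.
Both must hold, so the binding constraint is Player 1's: β ≥ 3/5.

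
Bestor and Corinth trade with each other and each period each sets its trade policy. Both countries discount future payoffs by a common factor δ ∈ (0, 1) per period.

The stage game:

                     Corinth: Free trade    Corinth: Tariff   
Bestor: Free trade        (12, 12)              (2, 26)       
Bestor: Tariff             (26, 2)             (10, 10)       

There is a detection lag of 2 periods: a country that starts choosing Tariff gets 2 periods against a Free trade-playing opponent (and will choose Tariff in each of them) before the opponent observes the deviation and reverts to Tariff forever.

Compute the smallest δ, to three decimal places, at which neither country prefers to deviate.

The best deviation is to choose Tariff for all 2 undetected periods, earning 26 each, then 10 forever once detected.
Deviation value: 26(1−δ^2)/(1−δ) + 10δ^2/(1−δ); cooperation value: 12/(1−δ).
IC: 12 ≥ 26(1−δ^2) + 10δ^2 = 26 − 16δ^2.
So δ^2 ≥ 14/16 = 7/8, giving δ ≥ (7/8)^(1/2) ≈ 0.935.

0.935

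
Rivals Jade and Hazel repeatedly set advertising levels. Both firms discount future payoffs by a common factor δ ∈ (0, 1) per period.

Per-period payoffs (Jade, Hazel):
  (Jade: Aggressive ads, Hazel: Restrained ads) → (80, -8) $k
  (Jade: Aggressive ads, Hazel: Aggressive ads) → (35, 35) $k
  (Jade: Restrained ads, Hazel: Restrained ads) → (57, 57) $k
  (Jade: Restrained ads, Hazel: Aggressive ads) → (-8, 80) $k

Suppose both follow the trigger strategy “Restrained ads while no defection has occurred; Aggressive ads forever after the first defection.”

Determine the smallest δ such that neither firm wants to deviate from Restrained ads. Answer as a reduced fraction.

23/45

One-period gain from deviating is 80 − 57 = 23. The loss is 57 − 35 = 22 in every subsequent period, with present value 22·δ/(1−δ).
Deviation is unprofitable when 22·δ/(1−δ) ≥ 23, i.e. δ/(1−δ) ≥ 23/22.
Equivalently δ ≥ 23/(23+22) = 23/45.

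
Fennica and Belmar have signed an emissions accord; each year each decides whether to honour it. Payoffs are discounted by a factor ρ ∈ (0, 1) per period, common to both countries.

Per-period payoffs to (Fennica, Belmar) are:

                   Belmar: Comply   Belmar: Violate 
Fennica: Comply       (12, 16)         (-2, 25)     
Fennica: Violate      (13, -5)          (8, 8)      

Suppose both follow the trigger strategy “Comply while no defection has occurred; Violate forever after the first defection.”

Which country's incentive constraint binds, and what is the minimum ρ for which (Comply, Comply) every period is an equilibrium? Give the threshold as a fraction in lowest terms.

Fennica: cooperation gives 12 each period; deviation gives 13 once then 8 forever.
  12/(1−ρ) ≥ 13 + 8ρ/(1−ρ) ⇒ ρ ≥ 1/5.
Belmar: cooperation gives 16 each period; deviation gives 25 once then 8 forever.
  ρ ≥ 9/17.
Both must hold, so the binding constraint is Belmar's: ρ ≥ 9/17.

Belmar; ρ ≥ 9/17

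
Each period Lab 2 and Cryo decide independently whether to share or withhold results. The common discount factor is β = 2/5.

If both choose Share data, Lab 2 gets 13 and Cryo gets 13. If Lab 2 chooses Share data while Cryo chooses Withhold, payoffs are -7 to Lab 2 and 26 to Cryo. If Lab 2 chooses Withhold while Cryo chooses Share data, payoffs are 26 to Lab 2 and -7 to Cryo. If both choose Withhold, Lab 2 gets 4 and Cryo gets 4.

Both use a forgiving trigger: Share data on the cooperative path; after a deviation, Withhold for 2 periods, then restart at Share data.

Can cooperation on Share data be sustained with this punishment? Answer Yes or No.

IC: β+…+β^2 ≥ (26−13)/(13−4) = 13/9.
At β = 2/5: partial sum = 0.5600 < 1.4444. Cooperation not sustainable.

No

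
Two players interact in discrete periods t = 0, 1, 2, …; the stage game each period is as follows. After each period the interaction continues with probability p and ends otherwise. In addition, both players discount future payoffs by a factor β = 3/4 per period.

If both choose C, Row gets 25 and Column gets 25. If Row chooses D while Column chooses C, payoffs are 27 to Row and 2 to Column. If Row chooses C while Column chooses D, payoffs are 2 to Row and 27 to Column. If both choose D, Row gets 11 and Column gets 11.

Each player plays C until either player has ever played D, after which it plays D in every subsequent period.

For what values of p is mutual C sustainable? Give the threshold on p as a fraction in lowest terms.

With continuation probability p and discount β, the effective per-period discount factor is βp.
Grim-trigger IC: βp ≥ (27−25)/(27−11) = 1/8.
So p ≥ (1/8)/(3/4) = 1/6.

1/6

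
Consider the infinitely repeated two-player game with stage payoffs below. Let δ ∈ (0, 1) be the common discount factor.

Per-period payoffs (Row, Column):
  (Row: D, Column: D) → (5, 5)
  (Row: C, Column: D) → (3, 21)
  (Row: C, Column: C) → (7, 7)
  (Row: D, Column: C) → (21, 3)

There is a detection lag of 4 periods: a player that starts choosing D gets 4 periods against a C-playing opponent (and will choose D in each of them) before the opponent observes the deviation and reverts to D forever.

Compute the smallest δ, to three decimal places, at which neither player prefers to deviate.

0.967

A deviator earns 21 for 4 periods, then 5 forever; cooperating earns 7 forever. Multiplying the IC by (1−δ):
7 ≥ 21(1−δ^4) + 5δ^4, so 16·δ^4 ≥ 14 and δ^4 ≥ 7/8.
δ ≥ (7/8)^(1/4) ≈ 0.967.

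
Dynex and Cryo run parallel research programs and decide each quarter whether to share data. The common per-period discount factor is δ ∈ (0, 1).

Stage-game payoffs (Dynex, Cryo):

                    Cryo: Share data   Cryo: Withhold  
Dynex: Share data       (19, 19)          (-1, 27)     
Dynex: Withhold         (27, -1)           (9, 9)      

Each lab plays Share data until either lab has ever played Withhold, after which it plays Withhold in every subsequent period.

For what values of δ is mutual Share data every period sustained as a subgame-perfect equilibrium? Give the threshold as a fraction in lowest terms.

19/(1−δ) ≥ 27 + 9δ/(1−δ)
19 ≥ 27 − 18δ
δ ≥ 8/18 = 4/9.

4/9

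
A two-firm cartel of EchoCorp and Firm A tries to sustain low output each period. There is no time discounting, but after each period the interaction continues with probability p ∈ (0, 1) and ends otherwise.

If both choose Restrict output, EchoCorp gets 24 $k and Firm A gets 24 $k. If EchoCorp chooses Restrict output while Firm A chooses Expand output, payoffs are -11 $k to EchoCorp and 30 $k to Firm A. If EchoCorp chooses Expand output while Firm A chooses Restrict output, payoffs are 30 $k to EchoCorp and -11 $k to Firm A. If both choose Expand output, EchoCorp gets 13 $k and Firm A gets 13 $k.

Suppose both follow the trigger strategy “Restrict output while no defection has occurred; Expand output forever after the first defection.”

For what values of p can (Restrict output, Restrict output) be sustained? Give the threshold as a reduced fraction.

6/17

Expected cooperation value is 24 + p·24 + p²·24 + … = 24/(1−p); deviation gives 30 + p·13/(1−p).
24 ≥ 30(1−p) + 13p ⇒ 17p ≥ 6 ⇒ p ≥ 6/17.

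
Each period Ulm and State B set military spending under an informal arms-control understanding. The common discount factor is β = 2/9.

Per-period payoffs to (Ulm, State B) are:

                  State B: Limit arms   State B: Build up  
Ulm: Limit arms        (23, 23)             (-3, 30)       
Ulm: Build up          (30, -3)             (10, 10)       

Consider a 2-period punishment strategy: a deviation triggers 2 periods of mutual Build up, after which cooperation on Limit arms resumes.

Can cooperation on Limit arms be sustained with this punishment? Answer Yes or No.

No

Comparing payoff streams over the 3 periods until play realigns: cooperate → 23(1+β+…+β^2); deviate → 30 + 10(β+…+β^2).
Cooperation is sustained iff (23−10)(β+…+β^2) ≥ 30−23.
β+…+β^2 = 2/9·(1−(2/9)^2)/(1−2/9) = 0.2716, and (30−23)/(23−10) = 0.5385.
0.2716 < 0.5385, so cooperation is not sustainable.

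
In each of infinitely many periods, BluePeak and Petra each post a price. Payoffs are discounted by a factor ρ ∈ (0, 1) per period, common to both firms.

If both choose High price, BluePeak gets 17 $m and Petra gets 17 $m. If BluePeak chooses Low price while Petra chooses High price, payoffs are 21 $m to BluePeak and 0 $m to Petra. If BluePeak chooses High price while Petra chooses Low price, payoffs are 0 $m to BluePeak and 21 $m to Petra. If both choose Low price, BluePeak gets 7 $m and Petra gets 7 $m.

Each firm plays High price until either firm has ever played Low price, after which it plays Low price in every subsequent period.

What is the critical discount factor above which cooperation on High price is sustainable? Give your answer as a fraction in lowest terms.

One-period gain from deviating is 21 − 17 = 4. The loss is 17 − 7 = 10 in every subsequent period, with present value 10·ρ/(1−ρ).
Deviation is unprofitable when 10·ρ/(1−ρ) ≥ 4, i.e. ρ/(1−ρ) ≥ 2/5.
Equivalently ρ ≥ 4/(4+10) = 2/7.

2/7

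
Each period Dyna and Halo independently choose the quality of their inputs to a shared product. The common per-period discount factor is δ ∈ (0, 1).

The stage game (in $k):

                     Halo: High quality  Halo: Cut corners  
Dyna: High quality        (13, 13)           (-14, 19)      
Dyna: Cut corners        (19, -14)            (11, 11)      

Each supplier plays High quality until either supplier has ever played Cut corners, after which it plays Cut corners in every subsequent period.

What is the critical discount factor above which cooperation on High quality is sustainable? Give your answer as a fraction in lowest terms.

3/4

Under grim trigger the critical discount factor is (T−C)/(T−P) with T = 19, C = 13, P = 11.
δ* = (19−13)/(19−11) = 6/8 = 3/4.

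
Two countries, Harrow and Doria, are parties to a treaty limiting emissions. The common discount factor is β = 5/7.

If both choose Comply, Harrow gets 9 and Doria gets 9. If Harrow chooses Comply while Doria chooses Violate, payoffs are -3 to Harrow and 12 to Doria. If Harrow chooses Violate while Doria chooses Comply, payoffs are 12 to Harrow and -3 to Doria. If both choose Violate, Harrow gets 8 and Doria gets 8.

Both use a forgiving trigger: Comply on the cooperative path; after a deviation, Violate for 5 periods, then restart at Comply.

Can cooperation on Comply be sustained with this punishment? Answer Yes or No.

No

IC: β+…+β^5 ≥ (12−9)/(9−8) = 3.
At β = 5/7: partial sum = 2.0352 < 3.0000. Cooperation not sustainable.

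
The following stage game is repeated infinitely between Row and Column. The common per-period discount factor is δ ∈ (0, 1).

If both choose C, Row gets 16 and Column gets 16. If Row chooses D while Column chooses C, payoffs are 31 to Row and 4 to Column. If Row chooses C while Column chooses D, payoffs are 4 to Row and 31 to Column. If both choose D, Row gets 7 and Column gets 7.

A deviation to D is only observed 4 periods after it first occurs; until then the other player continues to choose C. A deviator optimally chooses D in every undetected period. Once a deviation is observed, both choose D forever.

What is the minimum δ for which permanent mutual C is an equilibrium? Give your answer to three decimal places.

0.889

Deviating for the 4 undetected periods gains 31−16 = 15 per period over cooperation, then loses 16−7 = 9 per period forever once punishment starts.
Gain: 15(1 + δ + … + δ^3); loss: 9·δ^4/(1−δ).
No profitable deviation ⇔ 15(1−δ^4) ≤ 9·δ^4, i.e. δ^4 ≥ 15/(15+9) = 5/8.
Hence δ ≥ (5/8)^(1/4) ≈ 0.889.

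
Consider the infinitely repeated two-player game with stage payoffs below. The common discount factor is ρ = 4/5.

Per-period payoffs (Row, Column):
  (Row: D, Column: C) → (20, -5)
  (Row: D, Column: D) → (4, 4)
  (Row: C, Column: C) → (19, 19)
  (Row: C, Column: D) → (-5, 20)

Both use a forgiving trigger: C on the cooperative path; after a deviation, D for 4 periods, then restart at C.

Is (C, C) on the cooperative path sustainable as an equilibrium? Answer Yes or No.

Yes

A one-shot deviation gives 20 now, then 4 for 4 periods, then back to 19.
Gain from deviating: (20−19) today; loss: (19−4) in each of the next 4 periods.
No-deviation condition: (19−4)(ρ+…+ρ^4) ≥ 20−19, i.e. ρ+…+ρ^4 ≥ 1/15.
At ρ = 4/5: ρ+…+ρ^4 = 2.3616 ≥ 0.0667.
So cooperation is sustainable.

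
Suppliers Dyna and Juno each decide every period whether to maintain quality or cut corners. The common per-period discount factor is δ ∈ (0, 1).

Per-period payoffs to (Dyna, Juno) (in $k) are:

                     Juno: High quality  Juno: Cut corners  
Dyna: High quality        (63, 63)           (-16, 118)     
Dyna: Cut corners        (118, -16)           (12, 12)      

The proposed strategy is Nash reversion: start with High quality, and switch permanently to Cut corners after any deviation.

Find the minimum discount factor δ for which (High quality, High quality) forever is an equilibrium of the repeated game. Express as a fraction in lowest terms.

55/106

63/(1−δ) ≥ 118 + 12δ/(1−δ)
63 ≥ 118 − 106δ
δ ≥ 55/106.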